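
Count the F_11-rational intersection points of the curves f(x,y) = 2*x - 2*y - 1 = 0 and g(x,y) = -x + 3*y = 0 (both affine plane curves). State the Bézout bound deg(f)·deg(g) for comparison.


Common zeros: {(9, 3)}; count = 1; Bézout bound = 1.

deg(f) = 1, deg(g) = 1, so Bézout bound = 1.
Scan x ∈ F_11. For each x, list the y ∈ F_11 with f(x, y) ≡ 0 and those with g(x, y) ≡ 0 (mod 11); the common zeros in that column are the intersection.
  x = 0: f ≡ 0 at y ∈ {5}; g ≡ 0 at y ∈ {0}; common: ∅.
  x = 1: f ≡ 0 at y ∈ {6}; g ≡ 0 at y ∈ {4}; common: ∅.
  x = 2: f ≡ 0 at y ∈ {7}; g ≡ 0 at y ∈ {8}; common: ∅.
  x = 3: f ≡ 0 at y ∈ {8}; g ≡ 0 at y ∈ {1}; common: ∅.
  x = 4: f ≡ 0 at y ∈ {9}; g ≡ 0 at y ∈ {5}; common: ∅.
  x = 5: f ≡ 0 at y ∈ {10}; g ≡ 0 at y ∈ {9}; common: ∅.
  x = 6: f ≡ 0 at y ∈ {0}; g ≡ 0 at y ∈ {2}; common: ∅.
  x = 7: f ≡ 0 at y ∈ {1}; g ≡ 0 at y ∈ {6}; common: ∅.
  x = 8: f ≡ 0 at y ∈ {2}; g ≡ 0 at y ∈ {10}; common: ∅.
  x = 9: f ≡ 0 at y ∈ {3}; g ≡ 0 at y ∈ {3}; common: {3}.
  x = 10: f ≡ 0 at y ∈ {4}; g ≡ 0 at y ∈ {7}; common: ∅.
Collecting: common zeros = {(9, 3)}, so the count is 1.
Comparison with the Bézout bound: 1 ≤ 1 = deg(f)·deg(g), as expected for curves with no common component (the bound is attained).


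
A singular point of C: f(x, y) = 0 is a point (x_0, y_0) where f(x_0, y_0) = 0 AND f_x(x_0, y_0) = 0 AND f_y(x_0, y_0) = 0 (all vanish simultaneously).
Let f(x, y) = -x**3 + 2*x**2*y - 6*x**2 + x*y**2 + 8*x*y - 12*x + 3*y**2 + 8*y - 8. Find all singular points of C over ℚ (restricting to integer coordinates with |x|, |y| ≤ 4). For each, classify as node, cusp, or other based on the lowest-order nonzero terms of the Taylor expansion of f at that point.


Singular points: {(-2, 0)}; classification: cusp.

Compute partial derivatives:
  f_x = -3*x**2 + 4*x*y - 12*x + y**2 + 8*y - 12.
  f_y = 2*x**2 + 2*x*y + 8*x + 6*y + 8.
Scan x_0 ∈ {−4, ..., 4}. For each x_0, f_y(x_0, y) is a polynomial in y; find its integer roots y ∈ {−4, ..., 4}, then test f_x and f at those candidates.
  x = -4: f_y(-4, y) = 8 - 2*y; vanishes at y ∈ {4}. (-4, 4): f_x = -28 ≠ 0.
  x = -3: f_y(-3, y) = 2; no integer root y with |y| ≤ 4.
  x = -2: f_y(-2, y) = 2*y; vanishes at y ∈ {0}. (-2, 0): f_x = 0, f = 0 — SINGULAR.
  x = -1: f_y(-1, y) = 4*y + 2; no integer root y with |y| ≤ 4.
  x = 0: f_y(0, y) = 6*y + 8; no integer root y with |y| ≤ 4.
  x = 1: f_y(1, y) = 8*y + 18; no integer root y with |y| ≤ 4.
  x = 2: f_y(2, y) = 10*y + 32; no integer root y with |y| ≤ 4.
  x = 3: f_y(3, y) = 12*y + 50; no integer root y with |y| ≤ 4.
  x = 4: f_y(4, y) = 14*y + 72; no integer root y with |y| ≤ 4.
Only singular point on the grid: (-2, 0).
Classify: substitute x = -2 + u, y = 0 + v and expand: f = -u**3 + 2*u**2*v + u*v**2 + v**2.
No constant or linear terms (consistent with a singular point). Quadratic part: v**2. Cubic part: -u**3 + 2*u**2*v + u*v**2.
The quadratic part v**2 is a perfect square, so there is a single (double) tangent line v = 0, i.e. y = 0. Restricting the cubic part to that line (v = 0) leaves -u**3 ≠ 0, so f is not divisible by v and the branch is v² ≈ u**3 to lowest order — this is a cusp.
Classification: cusp.


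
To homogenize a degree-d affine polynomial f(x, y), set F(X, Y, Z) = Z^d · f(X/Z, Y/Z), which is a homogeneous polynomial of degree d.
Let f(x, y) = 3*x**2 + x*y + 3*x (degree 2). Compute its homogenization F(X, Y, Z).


F(X, Y, Z) = 3*X**2 + X*Y + 3*X*Z

deg(f) = 2.
Substitute x = X/Z, y = Y/Z into f, then multiply by Z^2.
  monomial 3·x^2·y^0 ↦ 3·X^2·Y^0·Z^0.
  monomial 1·x^1·y^1 ↦ 1·X^1·Y^1·Z^0.
  monomial 3·x^1·y^0 ↦ 3·X^1·Y^0·Z^1.
Collecting: F(X, Y, Z) = 3*X**2 + X*Y + 3*X*Z.


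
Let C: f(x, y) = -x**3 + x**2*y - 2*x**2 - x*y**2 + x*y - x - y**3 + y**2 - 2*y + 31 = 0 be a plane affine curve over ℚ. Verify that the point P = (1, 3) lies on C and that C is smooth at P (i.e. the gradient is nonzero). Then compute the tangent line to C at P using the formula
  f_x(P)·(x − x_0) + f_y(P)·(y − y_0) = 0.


Tangent line at P: -8*x - 27*y + 89 = 0.

Step 1: f(1, 3) = 0, so P lies on C.
Step 2: partial derivatives
  f_x(x, y) = -3*x**2 + 2*x*y - 4*x - y**2 + y - 1, f_y(x, y) = x**2 - 2*x*y + x - 3*y**2 + 2*y - 2.
  f_x(P) = -8, f_y(P) = -27 (gradient nonzero, so P is smooth).
Step 3: tangent line at P: -8·(x − 1) + -27·(y − 3) = 0.
Expanding: -8*x - 27*y + 89 = 0.


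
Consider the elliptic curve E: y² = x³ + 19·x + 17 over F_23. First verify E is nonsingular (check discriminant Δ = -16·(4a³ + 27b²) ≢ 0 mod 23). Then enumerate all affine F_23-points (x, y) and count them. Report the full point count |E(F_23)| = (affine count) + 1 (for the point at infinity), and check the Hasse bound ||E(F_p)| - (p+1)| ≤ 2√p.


Affine points = {(3, 3), (3, 20), (6, 5), (6, 18), (11, 4), (11, 19), (12, 8), (12, 15), (13, 0), (16, 1), (16, 22), (17, 3), (17, 20), (18, 2), (18, 21), (20, 5), (20, 18)}; affine count = 17; |E(F_23)| = 18.

Discriminant check: Δ ∝ 4a³ + 27b² = 4·19³ + 27·17² = 4·6859 + 27·289 ≡ 3 (mod 23). Nonzero ⇒ E is nonsingular.
For each x ∈ F_23, compute rhs = x³ + 19·x + 17 mod 23, then count y ∈ F_23 with y² ≡ rhs.
  x = 0: rhs = 17, matching y values: none (0 points).
  x = 1: rhs = 14, matching y values: none (0 points).
  x = 2: rhs = 17, matching y values: none (0 points).
  x = 3: rhs = 9, matching y values: 3, 20 (2 points).
  x = 4: rhs = 19, matching y values: none (0 points).
  x = 5: rhs = 7, matching y values: none (0 points).
  x = 6: rhs = 2, matching y values: 5, 18 (2 points).
  x = 7: rhs = 10, matching y values: none (0 points).
  x = 8: rhs = 14, matching y values: none (0 points).
  x = 9: rhs = 20, matching y values: none (0 points).
  x = 10: rhs = 11, matching y values: none (0 points).
  x = 11: rhs = 16, matching y values: 4, 19 (2 points).
  x = 12: rhs = 18, matching y values: 8, 15 (2 points).
  x = 13: rhs = 0, matching y values: 0 (1 points).
  x = 14: rhs = 14, matching y values: none (0 points).
  x = 15: rhs = 20, matching y values: none (0 points).
  x = 16: rhs = 1, matching y values: 1, 22 (2 points).
  x = 17: rhs = 9, matching y values: 3, 20 (2 points).
  x = 18: rhs = 4, matching y values: 2, 21 (2 points).
  x = 19: rhs = 15, matching y values: none (0 points).
  x = 20: rhs = 2, matching y values: 5, 18 (2 points).
  x = 21: rhs = 17, matching y values: none (0 points).
  x = 22: rhs = 20, matching y values: none (0 points).
Total affine count: 17.
Full point count |E(F_23)| = 17 + 1 = 18.
Hasse bound: |18 − (23+1)| = |-6| = 6 ≤ 2√23 ≈ 9.5917 ✓.


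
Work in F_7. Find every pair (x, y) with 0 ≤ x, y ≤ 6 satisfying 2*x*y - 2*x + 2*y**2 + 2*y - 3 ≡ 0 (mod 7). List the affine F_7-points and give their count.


Affine F_7-points: {(0, 3), (1, 6), (2, 0), (2, 4), (6, 2), (6, 5)}; count = 6.

For each of the 49 pairs (x, y) ∈ F_7², evaluate f(x, y) mod 7. Record the zeros.
  x = 0: [0↦4, 1↦1, 2↦2, 3↦0, 4↦2, 5↦1, 6↦4]  zeros at y ∈ {3}
  x = 1: [0↦2, 1↦1, 2↦4, 3↦4, 4↦1, 5↦2, 6↦0]  zeros at y ∈ {6}
  x = 2: [0↦0, 1↦1, 2↦6, 3↦1, 4↦0, 5↦3, 6↦3]  zeros at y ∈ {0, 4}
  x = 3: [0↦5, 1↦1, 2↦1, 3↦5, 4↦6, 5↦4, 6↦6]  zeros at y ∈ ∅
  x = 4: [0↦3, 1↦1, 2↦3, 3↦2, 4↦5, 5↦5, 6↦2]  zeros at y ∈ ∅
  x = 5: [0↦1, 1↦1, 2↦5, 3↦6, 4↦4, 5↦6, 6↦5]  zeros at y ∈ ∅
  x = 6: [0↦6, 1↦1, 2↦0, 3↦3, 4↦3, 5↦0, 6↦1]  zeros at y ∈ {2, 5}
Collecting zeros: affine points = {(0, 3), (1, 6), (2, 0), (2, 4), (6, 2), (6, 5)}.
Total count |C(F_7)_aff| = 6.


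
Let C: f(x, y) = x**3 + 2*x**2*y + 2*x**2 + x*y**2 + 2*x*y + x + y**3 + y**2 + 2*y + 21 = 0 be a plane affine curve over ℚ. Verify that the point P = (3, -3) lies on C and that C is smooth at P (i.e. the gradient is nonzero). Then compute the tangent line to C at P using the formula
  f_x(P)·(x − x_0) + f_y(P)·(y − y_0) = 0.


Tangent line at P: 7*x + 29*y + 66 = 0.

Step 1: f(3, -3) = 0, so P lies on C.
Step 2: partial derivatives
  f_x(x, y) = 3*x**2 + 4*x*y + 4*x + y**2 + 2*y + 1, f_y(x, y) = 2*x**2 + 2*x*y + 2*x + 3*y**2 + 2*y + 2.
  f_x(P) = 7, f_y(P) = 29 (gradient nonzero, so P is smooth).
Step 3: tangent line at P: 7·(x − 3) + 29·(y − -3) = 0.
Expanding: 7*x + 29*y + 66 = 0.


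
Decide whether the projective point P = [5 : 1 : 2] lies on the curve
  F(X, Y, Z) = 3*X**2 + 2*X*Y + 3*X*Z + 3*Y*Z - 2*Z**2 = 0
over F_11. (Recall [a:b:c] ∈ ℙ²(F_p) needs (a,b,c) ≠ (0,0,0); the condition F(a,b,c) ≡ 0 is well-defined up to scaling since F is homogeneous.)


F(5,1,2) ≡ 3 (mod 11); P is NOT on the curve.

Evaluate F(5, 1, 2) term-by-term (mod 11).
  3*X**2 ↦ 3·25·1·1 = 75
  2*X*Y ↦ 2·5·1·1 = 10
  3*X*Z ↦ 3·5·1·2 = 30
  3*Y*Z ↦ 3·1·1·2 = 6
  -2*Z**2 ↦ -2·1·1·4 = -8
Sum: F(5, 1, 2) = (75) + (10) + (30) + (6) + (-8) = 113.
Reducing mod 11: 113 ≡ 3 (mod 11).
Since F(a, b, c) ≡ 3 ≠ 0 (mod 11), P does NOT lie on the curve.


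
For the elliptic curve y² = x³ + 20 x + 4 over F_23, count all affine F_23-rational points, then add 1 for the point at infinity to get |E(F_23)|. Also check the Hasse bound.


Affine points = {(0, 2), (0, 21), (1, 5), (1, 18), (2, 11), (2, 12), (6, 8), (6, 15), (7, 2), (7, 21), (8, 3), (8, 20), (9, 4), (9, 19), (10, 10), (10, 13), (13, 0), (16, 2), (16, 21), (17, 6), (17, 17), (18, 3), (18, 20), (20, 3), (20, 20), (21, 5), (21, 18), (22, 11), (22, 12)}; affine count = 29; |E(F_23)| = 30.

Discriminant check: Δ ∝ 4a³ + 27b² = 4·20³ + 27·4² = 4·8000 + 27·16 ≡ 2 (mod 23). Nonzero ⇒ E is nonsingular.
For each x ∈ F_23, compute rhs = x³ + 20·x + 4 mod 23, then count y ∈ F_23 with y² ≡ rhs.
  x = 0: rhs = 4, matching y values: 2, 21 (2 points).
  x = 1: rhs = 2, matching y values: 5, 18 (2 points).
  x = 2: rhs = 6, matching y values: 11, 12 (2 points).
  x = 3: rhs = 22, matching y values: none (0 points).
  x = 4: rhs = 10, matching y values: none (0 points).
  x = 5: rhs = 22, matching y values: none (0 points).
  x = 6: rhs = 18, matching y values: 8, 15 (2 points).
  x = 7: rhs = 4, matching y values: 2, 21 (2 points).
  x = 8: rhs = 9, matching y values: 3, 20 (2 points).
  x = 9: rhs = 16, matching y values: 4, 19 (2 points).
  x = 10: rhs = 8, matching y values: 10, 13 (2 points).
  x = 11: rhs = 14, matching y values: none (0 points).
  x = 12: rhs = 17, matching y values: none (0 points).
  x = 13: rhs = 0, matching y values: 0 (1 points).
  x = 14: rhs = 15, matching y values: none (0 points).
  x = 15: rhs = 22, matching y values: none (0 points).
  x = 16: rhs = 4, matching y values: 2, 21 (2 points).
  x = 17: rhs = 13, matching y values: 6, 17 (2 points).
  x = 18: rhs = 9, matching y values: 3, 20 (2 points).
  x = 19: rhs = 21, matching y values: none (0 points).
  x = 20: rhs = 9, matching y values: 3, 20 (2 points).
  x = 21: rhs = 2, matching y values: 5, 18 (2 points).
  x = 22: rhs = 6, matching y values: 11, 12 (2 points).
Total affine count: 29.
Full point count |E(F_23)| = 29 + 1 = 30.
Hasse bound: |30 − (23+1)| = |6| = 6 ≤ 2√23 ≈ 9.5917 ✓.


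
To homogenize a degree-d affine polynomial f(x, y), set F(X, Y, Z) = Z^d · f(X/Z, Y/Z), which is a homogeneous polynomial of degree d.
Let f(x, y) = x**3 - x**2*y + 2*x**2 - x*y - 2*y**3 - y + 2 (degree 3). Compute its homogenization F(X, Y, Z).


F(X, Y, Z) = X**3 - X**2*Y + 2*X**2*Z - X*Y*Z - 2*Y**3 - Y*Z**2 + 2*Z**3

deg(f) = 3.
Substitute x = X/Z, y = Y/Z into f, then multiply by Z^3.
  monomial 1·x^3·y^0 ↦ 1·X^3·Y^0·Z^0.
  monomial -1·x^2·y^1 ↦ -1·X^2·Y^1·Z^0.
  monomial 2·x^2·y^0 ↦ 2·X^2·Y^0·Z^1.
  monomial -1·x^1·y^1 ↦ -1·X^1·Y^1·Z^1.
  monomial -2·x^0·y^3 ↦ -2·X^0·Y^3·Z^0.
  monomial -1·x^0·y^1 ↦ -1·X^0·Y^1·Z^2.
  monomial 2·x^0·y^0 ↦ 2·X^0·Y^0·Z^3.
Collecting: F(X, Y, Z) = X**3 - X**2*Y + 2*X**2*Z - X*Y*Z - 2*Y**3 - Y*Z**2 + 2*Z**3.


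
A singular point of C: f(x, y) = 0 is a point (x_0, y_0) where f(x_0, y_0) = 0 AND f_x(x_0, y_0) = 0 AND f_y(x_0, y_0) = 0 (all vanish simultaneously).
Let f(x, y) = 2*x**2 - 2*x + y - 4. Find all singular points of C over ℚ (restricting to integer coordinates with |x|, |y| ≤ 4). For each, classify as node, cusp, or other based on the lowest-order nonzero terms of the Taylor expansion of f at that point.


No singular points in the scanned grid; C is smooth there.

Compute partial derivatives:
  f_x = 4*x - 2.
  f_y = 1.
f_y = 1 is a nonzero constant, so f_y never vanishes: no point (x, y) can satisfy f = f_x = f_y = 0. In particular no (x, y) ∈ {−4, ..., 4}² is singular; the curve is smooth.


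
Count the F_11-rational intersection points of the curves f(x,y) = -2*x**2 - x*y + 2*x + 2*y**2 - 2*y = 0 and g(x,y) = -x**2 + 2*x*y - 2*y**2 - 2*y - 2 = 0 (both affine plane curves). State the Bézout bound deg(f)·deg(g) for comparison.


Common zeros: {(2, 6), (10, 3)}; count = 2; Bézout bound = 4.

deg(f) = 2, deg(g) = 2, so Bézout bound = 4.
Scan x ∈ F_11. For each x, list the y ∈ F_11 with f(x, y) ≡ 0 and those with g(x, y) ≡ 0 (mod 11); the common zeros in that column are the intersection.
  x = 0: f ≡ 0 at y ∈ {0, 1}; g ≡ 0 at y ∈ ∅; common: ∅.
  x = 1: f ≡ 0 at y ∈ {0, 7}; g ≡ 0 at y ∈ {2, 9}; common: ∅.
  x = 2: f ≡ 0 at y ∈ {6, 7}; g ≡ 0 at y ∈ {6}; common: {6}.
  x = 3: f ≡ 0 at y ∈ {4}; g ≡ 0 at y ∈ {0, 2}; common: ∅.
  x = 4: f ≡ 0 at y ∈ ∅; g ≡ 0 at y ∈ ∅; common: ∅.
  x = 5: f ≡ 0 at y ∈ ∅; g ≡ 0 at y ∈ ∅; common: ∅.
  x = 6: f ≡ 0 at y ∈ {1, 3}; g ≡ 0 at y ∈ {7, 9}; common: ∅.
  x = 7: f ≡ 0 at y ∈ {4, 6}; g ≡ 0 at y ∈ {3}; common: ∅.
  x = 8: f ≡ 0 at y ∈ ∅; g ≡ 0 at y ∈ {0, 7}; common: ∅.
  x = 9: f ≡ 0 at y ∈ ∅; g ≡ 0 at y ∈ ∅; common: ∅.
  x = 10: f ≡ 0 at y ∈ {3}; g ≡ 0 at y ∈ {3, 6}; common: {3}.
Collecting: common zeros = {(2, 6), (10, 3)}, so the count is 2.
Comparison with the Bézout bound: 2 ≤ 4 = deg(f)·deg(g), as expected for curves with no common component (the affine F_11-count falls short of the bound because intersections may lie at infinity, over extension fields, or carry multiplicity).


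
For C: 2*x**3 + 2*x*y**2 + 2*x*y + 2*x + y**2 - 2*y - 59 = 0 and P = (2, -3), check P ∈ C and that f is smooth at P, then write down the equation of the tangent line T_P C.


Tangent line at P: 38*x - 28*y - 160 = 0.

Step 1: f(2, -3) = 0, so P lies on C.
Step 2: partial derivatives
  f_x(x, y) = 6*x**2 + 2*y**2 + 2*y + 2, f_y(x, y) = 4*x*y + 2*x + 2*y - 2.
  f_x(P) = 38, f_y(P) = -28 (gradient nonzero, so P is smooth).
Step 3: tangent line at P: 38·(x − 2) + -28·(y − -3) = 0.
Expanding: 38*x - 28*y - 160 = 0.


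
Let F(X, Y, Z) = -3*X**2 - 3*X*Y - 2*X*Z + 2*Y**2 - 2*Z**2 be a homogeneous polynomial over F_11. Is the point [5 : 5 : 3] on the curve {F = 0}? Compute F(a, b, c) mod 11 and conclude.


F(5,5,3) ≡ 6 (mod 11); P is NOT on the curve.

Evaluate F(5, 5, 3) term-by-term (mod 11).
  -3*X**2 ↦ -3·25·1·1 = -75
  -3*X*Y ↦ -3·5·5·1 = -75
  -2*X*Z ↦ -2·5·1·3 = -30
  2*Y**2 ↦ 2·1·25·1 = 50
  -2*Z**2 ↦ -2·1·1·9 = -18
Sum: F(5, 5, 3) = (-75) + (-75) + (-30) + (50) + (-18) = -148.
Reducing mod 11: -148 ≡ 6 (mod 11).
Since F(a, b, c) ≡ 6 ≠ 0 (mod 11), P does NOT lie on the curve.


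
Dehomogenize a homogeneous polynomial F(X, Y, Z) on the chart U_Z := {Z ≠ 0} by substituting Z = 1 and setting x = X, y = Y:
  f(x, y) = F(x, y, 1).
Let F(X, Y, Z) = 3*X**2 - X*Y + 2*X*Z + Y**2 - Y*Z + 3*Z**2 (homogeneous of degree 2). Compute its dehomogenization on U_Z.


f(x, y) = 3*x**2 - x*y + 2*x + y**2 - y + 3

On U_Z we set Z = 1. Each monomial c·X^i·Y^j·Z^k in F becomes c·x^i·y^j·1^k = c·x^i·y^j.
Substituting Z = 1: F(X, Y, 1) = 3*x**2 - x*y + 2*x + y**2 - y + 3.
Note: deg(f) ≤ deg(F) = 2; strict inequality happens when F is divisible by Z (lost terms).


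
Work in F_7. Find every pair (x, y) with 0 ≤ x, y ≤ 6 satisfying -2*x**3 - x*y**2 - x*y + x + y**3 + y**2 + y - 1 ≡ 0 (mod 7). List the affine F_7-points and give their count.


Affine F_7-points: {(0, 5), (2, 3), (3, 2), (3, 3), (3, 4), (4, 6), (6, 0)}; count = 7.

For each of the 49 pairs (x, y) ∈ F_7², evaluate f(x, y) mod 7. Record the zeros.
  x = 0: [0↦6, 1↦2, 2↦6, 3↦3, 4↦6, 5↦0, 6↦5]  zeros at y ∈ {5}
  x = 1: [0↦5, 1↦6, 2↦6, 3↦4, 4↦6, 5↦4, 6↦4]  zeros at y ∈ ∅
  x = 2: [0↦6, 1↦5, 2↦1, 3↦0, 4↦1, 5↦3, 6↦5]  zeros at y ∈ {3}
  x = 3: [0↦4, 1↦1, 2↦0, 3↦0, 4↦0, 5↦6, 6↦3]  zeros at y ∈ {2, 3, 4}
  x = 4: [0↦1, 1↦3, 2↦5, 3↦6, 4↦5, 5↦1, 6↦0]  zeros at y ∈ {6}
  x = 5: [0↦6, 1↦6, 2↦4, 3↦6, 4↦4, 5↦4, 6↦5]  zeros at y ∈ ∅
  x = 6: [0↦0, 1↦5, 2↦6, 3↦2, 4↦6, 5↦3, 6↦6]  zeros at y ∈ {0}
Collecting zeros: affine points = {(0, 5), (2, 3), (3, 2), (3, 3), (3, 4), (4, 6), (6, 0)}.
Total count |C(F_7)_aff| = 7.


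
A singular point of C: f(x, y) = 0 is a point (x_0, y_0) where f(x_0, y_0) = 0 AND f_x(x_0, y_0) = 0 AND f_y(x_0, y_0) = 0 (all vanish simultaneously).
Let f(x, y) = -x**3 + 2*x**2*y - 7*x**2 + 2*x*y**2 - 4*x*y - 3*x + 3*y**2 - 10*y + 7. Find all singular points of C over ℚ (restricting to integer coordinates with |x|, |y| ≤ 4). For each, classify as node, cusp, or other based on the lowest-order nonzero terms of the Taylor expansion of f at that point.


Singular points: {(-1, 2)}; classification: cusp.

Compute partial derivatives:
  f_x = -3*x**2 + 4*x*y - 14*x + 2*y**2 - 4*y - 3.
  f_y = 2*x**2 + 4*x*y - 4*x + 6*y - 10.
Scan x_0 ∈ {−4, ..., 4}. For each x_0, f_y(x_0, y) is a polynomial in y; find its integer roots y ∈ {−4, ..., 4}, then test f_x and f at those candidates.
  x = -4: f_y(-4, y) = 38 - 10*y; no integer root y with |y| ≤ 4.
  x = -3: f_y(-3, y) = 20 - 6*y; no integer root y with |y| ≤ 4.
  x = -2: f_y(-2, y) = 6 - 2*y; vanishes at y ∈ {3}. (-2, 3): f_x = -5 ≠ 0.
  x = -1: f_y(-1, y) = 2*y - 4; vanishes at y ∈ {2}. (-1, 2): f_x = 0, f = 0 — SINGULAR.
  x = 0: f_y(0, y) = 6*y - 10; no integer root y with |y| ≤ 4.
  x = 1: f_y(1, y) = 10*y - 12; no integer root y with |y| ≤ 4.
  x = 2: f_y(2, y) = 14*y - 10; no integer root y with |y| ≤ 4.
  x = 3: f_y(3, y) = 18*y - 4; no integer root y with |y| ≤ 4.
  x = 4: f_y(4, y) = 22*y + 6; no integer root y with |y| ≤ 4.
Only singular point on the grid: (-1, 2).
Classify: substitute x = -1 + u, y = 2 + v and expand: f = -u**3 + 2*u**2*v + 2*u*v**2 + v**2.
No constant or linear terms (consistent with a singular point). Quadratic part: v**2. Cubic part: -u**3 + 2*u**2*v + 2*u*v**2.
The quadratic part v**2 is a perfect square, so there is a single (double) tangent line v = 0, i.e. y = 2. Restricting the cubic part to that line (v = 0) leaves -u**3 ≠ 0, so f is not divisible by v and the branch is v² ≈ u**3 to lowest order — this is a cusp.
Classification: cusp.


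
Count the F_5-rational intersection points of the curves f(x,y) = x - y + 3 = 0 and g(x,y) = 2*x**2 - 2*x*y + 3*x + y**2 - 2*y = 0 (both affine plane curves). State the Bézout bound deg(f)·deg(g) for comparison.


Common zeros: {(1, 4), (3, 1)}; count = 2; Bézout bound = 2.

deg(f) = 1, deg(g) = 2, so Bézout bound = 2.
Scan x ∈ F_5. For each x, list the y ∈ F_5 with f(x, y) ≡ 0 and those with g(x, y) ≡ 0 (mod 5); the common zeros in that column are the intersection.
  x = 0: f ≡ 0 at y ∈ {3}; g ≡ 0 at y ∈ {0, 2}; common: ∅.
  x = 1: f ≡ 0 at y ∈ {4}; g ≡ 0 at y ∈ {0, 4}; common: {4}.
  x = 2: f ≡ 0 at y ∈ {0}; g ≡ 0 at y ∈ {3}; common: ∅.
  x = 3: f ≡ 0 at y ∈ {1}; g ≡ 0 at y ∈ {1, 2}; common: {1}.
  x = 4: f ≡ 0 at y ∈ {2}; g ≡ 0 at y ∈ {1, 4}; common: ∅.
Collecting: common zeros = {(1, 4), (3, 1)}, so the count is 2.
Comparison with the Bézout bound: 2 ≤ 2 = deg(f)·deg(g), as expected for curves with no common component (the bound is attained).


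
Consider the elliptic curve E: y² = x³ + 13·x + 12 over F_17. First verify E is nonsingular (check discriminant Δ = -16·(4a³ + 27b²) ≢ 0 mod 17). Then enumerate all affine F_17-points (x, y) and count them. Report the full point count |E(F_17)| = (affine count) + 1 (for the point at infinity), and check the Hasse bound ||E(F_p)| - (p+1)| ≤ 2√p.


Affine points = {(1, 3), (1, 14), (4, 3), (4, 14), (5, 7), (5, 10), (6, 0), (7, 2), (7, 15), (8, 4), (8, 13), (9, 5), (9, 12), (12, 3), (12, 14), (13, 7), (13, 10), (16, 7), (16, 10)}; affine count = 19; |E(F_17)| = 20.

Discriminant check: Δ ∝ 4a³ + 27b² = 4·13³ + 27·12² = 4·2197 + 27·144 ≡ 11 (mod 17). Nonzero ⇒ E is nonsingular.
For each x ∈ F_17, compute rhs = x³ + 13·x + 12 mod 17, then count y ∈ F_17 with y² ≡ rhs.
  x = 0: rhs = 12, matching y values: none (0 points).
  x = 1: rhs = 9, matching y values: 3, 14 (2 points).
  x = 2: rhs = 12, matching y values: none (0 points).
  x = 3: rhs = 10, matching y values: none (0 points).
  x = 4: rhs = 9, matching y values: 3, 14 (2 points).
  x = 5: rhs = 15, matching y values: 7, 10 (2 points).
  x = 6: rhs = 0, matching y values: 0 (1 points).
  x = 7: rhs = 4, matching y values: 2, 15 (2 points).
  x = 8: rhs = 16, matching y values: 4, 13 (2 points).
  x = 9: rhs = 8, matching y values: 5, 12 (2 points).
  x = 10: rhs = 3, matching y values: none (0 points).
  x = 11: rhs = 7, matching y values: none (0 points).
  x = 12: rhs = 9, matching y values: 3, 14 (2 points).
  x = 13: rhs = 15, matching y values: 7, 10 (2 points).
  x = 14: rhs = 14, matching y values: none (0 points).
  x = 15: rhs = 12, matching y values: none (0 points).
  x = 16: rhs = 15, matching y values: 7, 10 (2 points).
Total affine count: 19.
Full point count |E(F_17)| = 19 + 1 = 20.
Hasse bound: |20 − (17+1)| = |2| = 2 ≤ 2√17 ≈ 8.2462 ✓.


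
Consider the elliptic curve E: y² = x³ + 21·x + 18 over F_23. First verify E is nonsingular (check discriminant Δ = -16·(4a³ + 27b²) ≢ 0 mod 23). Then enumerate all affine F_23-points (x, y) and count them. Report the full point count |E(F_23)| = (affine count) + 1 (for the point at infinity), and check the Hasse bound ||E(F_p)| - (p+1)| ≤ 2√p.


Affine points = {(0, 8), (0, 15), (3, 4), (3, 19), (5, 8), (5, 15), (7, 5), (7, 18), (8, 10), (8, 13), (9, 4), (9, 19), (10, 3), (10, 20), (11, 4), (11, 19), (13, 2), (13, 21), (18, 8), (18, 15), (19, 10), (19, 13)}; affine count = 22; |E(F_23)| = 23.

Discriminant check: Δ ∝ 4a³ + 27b² = 4·21³ + 27·18² = 4·9261 + 27·324 ≡ 22 (mod 23). Nonzero ⇒ E is nonsingular.
For each x ∈ F_23, compute rhs = x³ + 21·x + 18 mod 23, then count y ∈ F_23 with y² ≡ rhs.
  x = 0: rhs = 18, matching y values: 8, 15 (2 points).
  x = 1: rhs = 17, matching y values: none (0 points).
  x = 2: rhs = 22, matching y values: none (0 points).
  x = 3: rhs = 16, matching y values: 4, 19 (2 points).
  x = 4: rhs = 5, matching y values: none (0 points).
  x = 5: rhs = 18, matching y values: 8, 15 (2 points).
  x = 6: rhs = 15, matching y values: none (0 points).
  x = 7: rhs = 2, matching y values: 5, 18 (2 points).
  x = 8: rhs = 8, matching y values: 10, 13 (2 points).
  x = 9: rhs = 16, matching y values: 4, 19 (2 points).
  x = 10: rhs = 9, matching y values: 3, 20 (2 points).
  x = 11: rhs = 16, matching y values: 4, 19 (2 points).
  x = 12: rhs = 20, matching y values: none (0 points).
  x = 13: rhs = 4, matching y values: 2, 21 (2 points).
  x = 14: rhs = 20, matching y values: none (0 points).
  x = 15: rhs = 5, matching y values: none (0 points).
  x = 16: rhs = 11, matching y values: none (0 points).
  x = 17: rhs = 21, matching y values: none (0 points).
  x = 18: rhs = 18, matching y values: 8, 15 (2 points).
  x = 19: rhs = 8, matching y values: 10, 13 (2 points).
  x = 20: rhs = 20, matching y values: none (0 points).
  x = 21: rhs = 14, matching y values: none (0 points).
  x = 22: rhs = 19, matching y values: none (0 points).
Total affine count: 22.
Full point count |E(F_23)| = 22 + 1 = 23.
Hasse bound: |23 − (23+1)| = |-1| = 1 ≤ 2√23 ≈ 9.5917 ✓.


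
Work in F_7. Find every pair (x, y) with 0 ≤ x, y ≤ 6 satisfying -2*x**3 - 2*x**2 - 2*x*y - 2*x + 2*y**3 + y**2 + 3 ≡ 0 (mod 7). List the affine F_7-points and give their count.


Affine F_7-points: {(0, 4), (1, 4), (3, 6), (4, 2), (4, 3), (4, 5), (5, 4)}; count = 7.

For each of the 49 pairs (x, y) ∈ F_7², evaluate f(x, y) mod 7. Record the zeros.
  x = 0: [0↦3, 1↦6, 2↦2, 3↦3, 4↦0, 5↦5, 6↦2]  zeros at y ∈ {4}
  x = 1: [0↦4, 1↦5, 2↦6, 3↦5, 4↦0, 5↦3, 6↦5]  zeros at y ∈ {4}
  x = 2: [0↦3, 1↦2, 2↦1, 3↦5, 4↦5, 5↦6, 6↦6]  zeros at y ∈ ∅
  x = 3: [0↦2, 1↦6, 2↦3, 3↦5, 4↦3, 5↦2, 6↦0]  zeros at y ∈ {6}
  x = 4: [0↦3, 1↦5, 2↦0, 3↦0, 4↦3, 5↦0, 6↦3]  zeros at y ∈ {2, 3, 5}
  x = 5: [0↦1, 1↦1, 2↦1, 3↦6, 4↦0, 5↦2, 6↦3]  zeros at y ∈ {4}
  x = 6: [0↦5, 1↦3, 2↦1, 3↦4, 4↦3, 5↦3, 6↦2]  zeros at y ∈ ∅
Collecting zeros: affine points = {(0, 4), (1, 4), (3, 6), (4, 2), (4, 3), (4, 5), (5, 4)}.
Total count |C(F_7)_aff| = 7.


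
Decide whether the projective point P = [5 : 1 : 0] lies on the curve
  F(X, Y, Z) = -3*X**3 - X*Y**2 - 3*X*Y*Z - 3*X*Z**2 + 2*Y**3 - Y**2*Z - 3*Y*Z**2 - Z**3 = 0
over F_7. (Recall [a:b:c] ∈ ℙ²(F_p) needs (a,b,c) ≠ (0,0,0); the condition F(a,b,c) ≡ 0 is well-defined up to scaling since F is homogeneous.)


F(5,1,0) ≡ 0 (mod 7); P is on the curve.

Evaluate F(5, 1, 0) term-by-term (mod 7).
  -3*X**3 ↦ -3·125·1·1 = -375
  -X*Y**2 ↦ -1·5·1·1 = -5
  -3*X*Y*Z ↦ -3·5·1·0 = 0
  -3*X*Z**2 ↦ -3·5·1·0 = 0
  2*Y**3 ↦ 2·1·1·1 = 2
  -Y**2*Z ↦ -1·1·1·0 = 0
  -3*Y*Z**2 ↦ -3·1·1·0 = 0
  -Z**3 ↦ -1·1·1·0 = 0
Sum: F(5, 1, 0) = (-375) + (-5) + (0) + (0) + (2) + (0) + (0) + (0) = -378.
Reducing mod 7: -378 ≡ 0 (mod 7).
Since F(a, b, c) ≡ 0 (mod 7), P lies on the curve.


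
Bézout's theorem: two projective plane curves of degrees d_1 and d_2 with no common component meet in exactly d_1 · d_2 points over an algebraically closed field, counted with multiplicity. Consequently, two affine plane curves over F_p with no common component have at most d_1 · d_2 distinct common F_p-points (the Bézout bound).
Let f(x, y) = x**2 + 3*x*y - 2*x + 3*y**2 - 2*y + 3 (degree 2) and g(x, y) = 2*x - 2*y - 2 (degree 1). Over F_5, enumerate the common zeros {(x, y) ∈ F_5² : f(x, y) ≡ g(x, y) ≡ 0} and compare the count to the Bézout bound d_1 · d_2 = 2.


Common zeros: {(2, 1)}; count = 1; Bézout bound = 2.

deg(f) = 2, deg(g) = 1, so Bézout bound = 2.
Scan x ∈ F_5. For each x, list the y ∈ F_5 with f(x, y) ≡ 0 and those with g(x, y) ≡ 0 (mod 5); the common zeros in that column are the intersection.
  x = 0: f ≡ 0 at y ∈ ∅; g ≡ 0 at y ∈ {4}; common: ∅.
  x = 1: f ≡ 0 at y ∈ ∅; g ≡ 0 at y ∈ {0}; common: ∅.
  x = 2: f ≡ 0 at y ∈ {1}; g ≡ 0 at y ∈ {1}; common: {1}.
  x = 3: f ≡ 0 at y ∈ ∅; g ≡ 0 at y ∈ {2}; common: ∅.
  x = 4: f ≡ 0 at y ∈ ∅; g ≡ 0 at y ∈ {3}; common: ∅.
Collecting: common zeros = {(2, 1)}, so the count is 1.
Comparison with the Bézout bound: 1 ≤ 2 = deg(f)·deg(g), as expected for curves with no common component (the affine F_5-count falls short of the bound because intersections may lie at infinity, over extension fields, or carry multiplicity).


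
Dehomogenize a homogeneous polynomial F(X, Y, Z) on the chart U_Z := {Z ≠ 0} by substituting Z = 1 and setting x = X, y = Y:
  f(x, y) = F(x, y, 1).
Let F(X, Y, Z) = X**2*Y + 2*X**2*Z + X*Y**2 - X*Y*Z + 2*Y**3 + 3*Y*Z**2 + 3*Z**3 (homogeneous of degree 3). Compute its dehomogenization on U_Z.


f(x, y) = x**2*y + 2*x**2 + x*y**2 - x*y + 2*y**3 + 3*y + 3

On U_Z we set Z = 1. Each monomial c·X^i·Y^j·Z^k in F becomes c·x^i·y^j·1^k = c·x^i·y^j.
Substituting Z = 1: F(X, Y, 1) = x**2*y + 2*x**2 + x*y**2 - x*y + 2*y**3 + 3*y + 3.
Note: deg(f) ≤ deg(F) = 3; strict inequality happens when F is divisible by Z (lost terms).


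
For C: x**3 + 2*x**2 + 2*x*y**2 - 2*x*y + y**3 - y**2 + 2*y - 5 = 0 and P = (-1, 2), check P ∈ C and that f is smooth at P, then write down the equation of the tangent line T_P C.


Tangent line at P: 3*x + 4*y - 5 = 0.

Step 1: f(-1, 2) = 0, so P lies on C.
Step 2: partial derivatives
  f_x(x, y) = 3*x**2 + 4*x + 2*y**2 - 2*y, f_y(x, y) = 4*x*y - 2*x + 3*y**2 - 2*y + 2.
  f_x(P) = 3, f_y(P) = 4 (gradient nonzero, so P is smooth).
Step 3: tangent line at P: 3·(x − -1) + 4·(y − 2) = 0.
Expanding: 3*x + 4*y - 5 = 0.


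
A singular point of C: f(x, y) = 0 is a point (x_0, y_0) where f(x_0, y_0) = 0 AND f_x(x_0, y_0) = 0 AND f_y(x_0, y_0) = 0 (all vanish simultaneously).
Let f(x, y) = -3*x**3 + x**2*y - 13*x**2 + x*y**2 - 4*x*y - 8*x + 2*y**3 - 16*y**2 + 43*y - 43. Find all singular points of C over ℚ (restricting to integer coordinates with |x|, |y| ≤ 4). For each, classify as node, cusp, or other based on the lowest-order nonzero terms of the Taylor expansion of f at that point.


Singular points: {(-1, 3)}; classification: node.

Compute partial derivatives:
  f_x = -9*x**2 + 2*x*y - 26*x + y**2 - 4*y - 8.
  f_y = x**2 + 2*x*y - 4*x + 6*y**2 - 32*y + 43.
Scan x_0 ∈ {−4, ..., 4}. For each x_0, f_y(x_0, y) is a polynomial in y; find its integer roots y ∈ {−4, ..., 4}, then test f_x and f at those candidates.
  x = -4: f_y(-4, y) = 6*y**2 - 40*y + 75; no integer root y with |y| ≤ 4.
  x = -3: f_y(-3, y) = 6*y**2 - 38*y + 64; no integer root y with |y| ≤ 4.
  x = -2: f_y(-2, y) = 6*y**2 - 36*y + 55; no integer root y with |y| ≤ 4.
  x = -1: f_y(-1, y) = 6*y**2 - 34*y + 48; vanishes at y ∈ {3}. (-1, 3): f_x = 0, f = 0 — SINGULAR.
  x = 0: f_y(0, y) = 6*y**2 - 32*y + 43; no integer root y with |y| ≤ 4.
  x = 1: f_y(1, y) = 6*y**2 - 30*y + 40; no integer root y with |y| ≤ 4.
  x = 2: f_y(2, y) = 6*y**2 - 28*y + 39; no integer root y with |y| ≤ 4.
  x = 3: f_y(3, y) = 6*y**2 - 26*y + 40; no integer root y with |y| ≤ 4.
  x = 4: f_y(4, y) = 6*y**2 - 24*y + 43; no integer root y with |y| ≤ 4.
Only singular point on the grid: (-1, 3).
Classify: substitute x = -1 + u, y = 3 + v and expand: f = -3*u**3 + u**2*v - u**2 + u*v**2 + 2*v**3 + v**2.
No constant or linear terms (consistent with a singular point). Quadratic part: -u**2 + v**2. Cubic part: -3*u**3 + u**2*v + u*v**2 + 2*v**3.
The quadratic part v**2 - u**2 = (v − u)(v + u) splits into two distinct linear factors, so there are two distinct tangent lines y − 3 = ±(x − -1) — this is a node (ordinary double point).
Classification: node.


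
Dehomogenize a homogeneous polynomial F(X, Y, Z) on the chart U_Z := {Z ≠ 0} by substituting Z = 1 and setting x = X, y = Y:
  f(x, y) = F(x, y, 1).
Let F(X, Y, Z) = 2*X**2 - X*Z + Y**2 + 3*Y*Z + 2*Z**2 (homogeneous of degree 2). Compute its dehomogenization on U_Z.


f(x, y) = 2*x**2 - x + y**2 + 3*y + 2

On U_Z we set Z = 1. Each monomial c·X^i·Y^j·Z^k in F becomes c·x^i·y^j·1^k = c·x^i·y^j.
Substituting Z = 1: F(X, Y, 1) = 2*x**2 - x + y**2 + 3*y + 2.
Note: deg(f) ≤ deg(F) = 2; strict inequality happens when F is divisible by Z (lost terms).


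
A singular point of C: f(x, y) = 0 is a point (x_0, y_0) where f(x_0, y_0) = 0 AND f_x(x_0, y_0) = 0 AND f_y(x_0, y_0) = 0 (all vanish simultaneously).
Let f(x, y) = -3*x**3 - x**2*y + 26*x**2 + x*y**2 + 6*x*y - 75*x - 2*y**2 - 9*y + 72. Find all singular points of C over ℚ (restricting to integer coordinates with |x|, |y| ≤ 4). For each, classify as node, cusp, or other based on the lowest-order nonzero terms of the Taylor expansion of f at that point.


Singular points: {(3, 0)}; classification: node.

Compute partial derivatives:
  f_x = -9*x**2 - 2*x*y + 52*x + y**2 + 6*y - 75.
  f_y = -x**2 + 2*x*y + 6*x - 4*y - 9.
Scan x_0 ∈ {−4, ..., 4}. For each x_0, f_y(x_0, y) is a polynomial in y; find its integer roots y ∈ {−4, ..., 4}, then test f_x and f at those candidates.
  x = -4: f_y(-4, y) = -12*y - 49; no integer root y with |y| ≤ 4.
  x = -3: f_y(-3, y) = -10*y - 36; no integer root y with |y| ≤ 4.
  x = -2: f_y(-2, y) = -8*y - 25; no integer root y with |y| ≤ 4.
  x = -1: f_y(-1, y) = -6*y - 16; no integer root y with |y| ≤ 4.
  x = 0: f_y(0, y) = -4*y - 9; no integer root y with |y| ≤ 4.
  x = 1: f_y(1, y) = -2*y - 4; vanishes at y ∈ {-2}. (1, -2): f_x = -36 ≠ 0.
  x = 2: f_y(2, y) = -1; no integer root y with |y| ≤ 4.
  x = 3: f_y(3, y) = 2*y; vanishes at y ∈ {0}. (3, 0): f_x = 0, f = 0 — SINGULAR.
  x = 4: f_y(4, y) = 4*y - 1; no integer root y with |y| ≤ 4.
Only singular point on the grid: (3, 0).
Classify: substitute x = 3 + u, y = 0 + v and expand: f = -3*u**3 - u**2*v - u**2 + u*v**2 + v**2.
No constant or linear terms (consistent with a singular point). Quadratic part: -u**2 + v**2. Cubic part: -3*u**3 - u**2*v + u*v**2.
The quadratic part v**2 - u**2 = (v − u)(v + u) splits into two distinct linear factors, so there are two distinct tangent lines y − 0 = ±(x − 3) — this is a node (ordinary double point).
Classification: node.


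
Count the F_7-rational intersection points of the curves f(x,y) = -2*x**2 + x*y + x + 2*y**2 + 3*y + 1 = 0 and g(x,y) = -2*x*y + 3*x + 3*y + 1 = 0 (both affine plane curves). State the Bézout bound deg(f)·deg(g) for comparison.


Common zeros: ∅; count = 0; Bézout bound = 4.

deg(f) = 2, deg(g) = 2, so Bézout bound = 4.
Scan x ∈ F_7. For each x, list the y ∈ F_7 with f(x, y) ≡ 0 and those with g(x, y) ≡ 0 (mod 7); the common zeros in that column are the intersection.
  x = 0: f ≡ 0 at y ∈ {3, 6}; g ≡ 0 at y ∈ {2}; common: ∅.
  x = 1: f ≡ 0 at y ∈ {0, 5}; g ≡ 0 at y ∈ {3}; common: ∅.
  x = 2: f ≡ 0 at y ∈ {3, 5}; g ≡ 0 at y ∈ {0}; common: ∅.
  x = 3: f ≡ 0 at y ∈ {0, 4}; g ≡ 0 at y ∈ {1}; common: ∅.
  x = 4: f ≡ 0 at y ∈ ∅; g ≡ 0 at y ∈ {4}; common: ∅.
  x = 5: f ≡ 0 at y ∈ ∅; g ≡ 0 at y ∈ ∅; common: ∅.
  x = 6: f ≡ 0 at y ∈ ∅; g ≡ 0 at y ∈ {6}; common: ∅.
Collecting: common zeros = ∅, so the count is 0.
Comparison with the Bézout bound: 0 ≤ 4 = deg(f)·deg(g), as expected for curves with no common component (the affine F_7-count falls short of the bound because intersections may lie at infinity, over extension fields, or carry multiplicity).


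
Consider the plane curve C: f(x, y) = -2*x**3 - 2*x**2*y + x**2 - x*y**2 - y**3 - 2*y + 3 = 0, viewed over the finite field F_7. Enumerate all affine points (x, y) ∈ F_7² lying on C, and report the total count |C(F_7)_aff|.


Affine F_7-points: {(0, 1), (1, 5), (2, 3), (2, 6), (3, 0), (4, 5), (5, 1), (5, 4)}; count = 8.

For each of the 49 pairs (x, y) ∈ F_7², evaluate f(x, y) mod 7. Record the zeros.
  x = 0: [0↦3, 1↦0, 2↦5, 3↦5, 4↦1, 5↦1, 6↦6]  zeros at y ∈ {1}
  x = 1: [0↦2, 1↦3, 2↦3, 3↦3, 4↦4, 5↦0, 6↦6]  zeros at y ∈ {5}
  x = 2: [0↦5, 1↦6, 2↦4, 3↦0, 4↦2, 5↦4, 6↦0]  zeros at y ∈ {3, 6}
  x = 3: [0↦0, 1↦4, 2↦3, 3↦5, 4↦4, 5↦1, 6↦4]  zeros at y ∈ {0}
  x = 4: [0↦3, 1↦6, 2↦2, 3↦6, 4↦5, 5↦0, 6↦6]  zeros at y ∈ {5}
  x = 5: [0↦2, 1↦0, 2↦3, 3↦5, 4↦0, 5↦3, 6↦1]  zeros at y ∈ {1, 4}
  x = 6: [0↦6, 1↦2, 2↦1, 3↦4, 4↦5, 5↦5, 6↦5]  zeros at y ∈ ∅
Collecting zeros: affine points = {(0, 1), (1, 5), (2, 3), (2, 6), (3, 0), (4, 5), (5, 1), (5, 4)}.
Total count |C(F_7)_aff| = 8.


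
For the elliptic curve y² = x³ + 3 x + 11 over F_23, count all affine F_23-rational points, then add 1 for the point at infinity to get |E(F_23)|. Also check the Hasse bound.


Affine points = {(2, 5), (2, 18), (3, 1), (3, 22), (4, 8), (4, 15), (5, 6), (5, 17), (8, 8), (8, 15), (9, 10), (9, 13), (10, 11), (10, 12), (11, 8), (11, 15), (12, 2), (12, 21), (13, 4), (13, 19), (15, 2), (15, 21), (18, 3), (18, 20), (19, 2), (19, 21)}; affine count = 26; |E(F_23)| = 27.

Discriminant check: Δ ∝ 4a³ + 27b² = 4·3³ + 27·11² = 4·27 + 27·121 ≡ 17 (mod 23). Nonzero ⇒ E is nonsingular.
For each x ∈ F_23, compute rhs = x³ + 3·x + 11 mod 23, then count y ∈ F_23 with y² ≡ rhs.
  x = 0: rhs = 11, matching y values: none (0 points).
  x = 1: rhs = 15, matching y values: none (0 points).
  x = 2: rhs = 2, matching y values: 5, 18 (2 points).
  x = 3: rhs = 1, matching y values: 1, 22 (2 points).
  x = 4: rhs = 18, matching y values: 8, 15 (2 points).
  x = 5: rhs = 13, matching y values: 6, 17 (2 points).
  x = 6: rhs = 15, matching y values: none (0 points).
  x = 7: rhs = 7, matching y values: none (0 points).
  x = 8: rhs = 18, matching y values: 8, 15 (2 points).
  x = 9: rhs = 8, matching y values: 10, 13 (2 points).
  x = 10: rhs = 6, matching y values: 11, 12 (2 points).
  x = 11: rhs = 18, matching y values: 8, 15 (2 points).
  x = 12: rhs = 4, matching y values: 2, 21 (2 points).
  x = 13: rhs = 16, matching y values: 4, 19 (2 points).
  x = 14: rhs = 14, matching y values: none (0 points).
  x = 15: rhs = 4, matching y values: 2, 21 (2 points).
  x = 16: rhs = 15, matching y values: none (0 points).
  x = 17: rhs = 7, matching y values: none (0 points).
  x = 18: rhs = 9, matching y values: 3, 20 (2 points).
  x = 19: rhs = 4, matching y values: 2, 21 (2 points).
  x = 20: rhs = 21, matching y values: none (0 points).
  x = 21: rhs = 20, matching y values: none (0 points).
  x = 22: rhs = 7, matching y values: none (0 points).
Total affine count: 26.
Full point count |E(F_23)| = 26 + 1 = 27.
Hasse bound: |27 − (23+1)| = |3| = 3 ≤ 2√23 ≈ 9.5917 ✓.


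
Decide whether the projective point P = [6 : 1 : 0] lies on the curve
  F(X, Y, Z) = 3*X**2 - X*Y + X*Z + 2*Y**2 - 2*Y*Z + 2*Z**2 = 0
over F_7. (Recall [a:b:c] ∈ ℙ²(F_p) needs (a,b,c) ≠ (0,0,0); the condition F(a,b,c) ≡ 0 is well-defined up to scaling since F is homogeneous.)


F(6,1,0) ≡ 6 (mod 7); P is NOT on the curve.

Evaluate F(6, 1, 0) term-by-term (mod 7).
  3*X**2 ↦ 3·36·1·1 = 108
  -X*Y ↦ -1·6·1·1 = -6
  X*Z ↦ 1·6·1·0 = 0
  2*Y**2 ↦ 2·1·1·1 = 2
  -2*Y*Z ↦ -2·1·1·0 = 0
  2*Z**2 ↦ 2·1·1·0 = 0
Sum: F(6, 1, 0) = (108) + (-6) + (0) + (2) + (0) + (0) = 104.
Reducing mod 7: 104 ≡ 6 (mod 7).
Since F(a, b, c) ≡ 6 ≠ 0 (mod 7), P does NOT lie on the curve.


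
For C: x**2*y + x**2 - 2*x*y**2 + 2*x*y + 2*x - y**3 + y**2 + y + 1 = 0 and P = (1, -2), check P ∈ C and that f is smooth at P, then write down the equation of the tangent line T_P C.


Tangent line at P: -12*x - 4*y + 4 = 0.

Step 1: f(1, -2) = 0, so P lies on C.
Step 2: partial derivatives
  f_x(x, y) = 2*x*y + 2*x - 2*y**2 + 2*y + 2, f_y(x, y) = x**2 - 4*x*y + 2*x - 3*y**2 + 2*y + 1.
  f_x(P) = -12, f_y(P) = -4 (gradient nonzero, so P is smooth).
Step 3: tangent line at P: -12·(x − 1) + -4·(y − -2) = 0.
Expanding: -12*x - 4*y + 4 = 0.


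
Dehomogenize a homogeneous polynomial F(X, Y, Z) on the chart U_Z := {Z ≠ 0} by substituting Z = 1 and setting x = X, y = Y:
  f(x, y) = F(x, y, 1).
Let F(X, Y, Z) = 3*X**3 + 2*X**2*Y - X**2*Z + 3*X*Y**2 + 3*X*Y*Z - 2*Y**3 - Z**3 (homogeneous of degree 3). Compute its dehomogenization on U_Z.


f(x, y) = 3*x**3 + 2*x**2*y - x**2 + 3*x*y**2 + 3*x*y - 2*y**3 - 1

On U_Z we set Z = 1. Each monomial c·X^i·Y^j·Z^k in F becomes c·x^i·y^j·1^k = c·x^i·y^j.
Substituting Z = 1: F(X, Y, 1) = 3*x**3 + 2*x**2*y - x**2 + 3*x*y**2 + 3*x*y - 2*y**3 - 1.
Note: deg(f) ≤ deg(F) = 3; strict inequality happens when F is divisible by Z (lost terms).


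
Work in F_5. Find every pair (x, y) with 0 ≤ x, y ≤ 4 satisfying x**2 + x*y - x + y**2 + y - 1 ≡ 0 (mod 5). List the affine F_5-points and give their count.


Affine F_5-points: {(0, 2), (2, 1), (3, 0), (3, 1), (4, 2), (4, 3)}; count = 6.

For each of the 25 pairs (x, y) ∈ F_5², evaluate f(x, y) mod 5. Record the zeros.
  x = 0: [0↦4, 1↦1, 2↦0, 3↦1, 4↦4]  zeros at y ∈ {2}
  x = 1: [0↦4, 1↦2, 2↦2, 3↦4, 4↦3]  zeros at y ∈ ∅
  x = 2: [0↦1, 1↦0, 2↦1, 3↦4, 4↦4]  zeros at y ∈ {1}
  x = 3: [0↦0, 1↦0, 2↦2, 3↦1, 4↦2]  zeros at y ∈ {0, 1}
  x = 4: [0↦1, 1↦2, 2↦0, 3↦0, 4↦2]  zeros at y ∈ {2, 3}
Collecting zeros: affine points = {(0, 2), (2, 1), (3, 0), (3, 1), (4, 2), (4, 3)}.
Total count |C(F_5)_aff| = 6.
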